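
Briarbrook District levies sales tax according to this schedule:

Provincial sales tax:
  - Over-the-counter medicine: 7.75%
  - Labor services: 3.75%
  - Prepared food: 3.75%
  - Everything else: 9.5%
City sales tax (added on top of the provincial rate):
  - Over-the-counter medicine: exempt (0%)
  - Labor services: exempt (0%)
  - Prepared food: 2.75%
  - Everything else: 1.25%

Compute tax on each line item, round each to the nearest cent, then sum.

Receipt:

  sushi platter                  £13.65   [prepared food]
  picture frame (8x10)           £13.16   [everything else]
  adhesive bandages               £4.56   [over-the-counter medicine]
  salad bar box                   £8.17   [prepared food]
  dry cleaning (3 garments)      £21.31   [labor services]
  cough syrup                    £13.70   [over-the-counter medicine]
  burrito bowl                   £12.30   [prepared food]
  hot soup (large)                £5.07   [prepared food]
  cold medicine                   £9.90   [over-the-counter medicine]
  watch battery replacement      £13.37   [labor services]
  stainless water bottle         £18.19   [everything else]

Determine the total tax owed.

Sushi platter £13.65: prepared food → 3.75% + 2.75% city = 6.5% → £0.89
Picture frame (8x10) £13.16: everything else → 9.5% + 1.25% city = 10.75% → £1.41
Adhesive bandages £4.56: over-the-counter medicine → 7.75% + 0% city = 7.75% → £0.35
Salad bar box £8.17: prepared food → 3.75% + 2.75% city = 6.5% → £0.53
Dry cleaning (3 garments) £21.31: labor services → 3.75% + 0% city = 3.75% → £0.80
Cough syrup £13.70: over-the-counter medicine → 7.75% + 0% city = 7.75% → £1.06
Burrito bowl £12.30: prepared food → 3.75% + 2.75% city = 6.5% → £0.80
Hot soup (large) £5.07: prepared food → 3.75% + 2.75% city = 6.5% → £0.33
Cold medicine £9.90: over-the-counter medicine → 7.75% + 0% city = 7.75% → £0.77
Watch battery replacement £13.37: labor services → 3.75% + 0% city = 3.75% → £0.50
Stainless water bottle £18.19: everything else → 9.5% + 1.25% city = 10.75% → £1.96
Total tax = £0.89 + £1.41 + £0.35 + £0.53 + £0.80 + £1.06 + £0.80 + £0.33 + £0.77 + £0.50 + £1.96 = £9.40

£9.40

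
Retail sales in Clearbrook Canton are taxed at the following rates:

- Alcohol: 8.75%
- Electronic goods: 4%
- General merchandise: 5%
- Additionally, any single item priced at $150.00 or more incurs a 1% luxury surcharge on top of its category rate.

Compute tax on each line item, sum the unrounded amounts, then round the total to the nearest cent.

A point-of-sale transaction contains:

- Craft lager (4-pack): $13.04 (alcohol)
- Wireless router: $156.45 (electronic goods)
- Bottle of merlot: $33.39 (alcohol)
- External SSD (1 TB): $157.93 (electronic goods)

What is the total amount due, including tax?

Craft lager (4-pack) $13.04: alcohol → 8.75% → $1.141
Wireless router $156.45: electronic goods → 4% + 1% surcharge = 5% → $7.8225
Bottle of merlot $33.39: alcohol → 8.75% → $2.921625
External SSD (1 TB) $157.93: electronic goods → 4% + 1% surcharge = 5% → $7.8965
Subtotal = $360.81; unrounded tax = $19.781625 → $19.78; total due = $380.59

$380.59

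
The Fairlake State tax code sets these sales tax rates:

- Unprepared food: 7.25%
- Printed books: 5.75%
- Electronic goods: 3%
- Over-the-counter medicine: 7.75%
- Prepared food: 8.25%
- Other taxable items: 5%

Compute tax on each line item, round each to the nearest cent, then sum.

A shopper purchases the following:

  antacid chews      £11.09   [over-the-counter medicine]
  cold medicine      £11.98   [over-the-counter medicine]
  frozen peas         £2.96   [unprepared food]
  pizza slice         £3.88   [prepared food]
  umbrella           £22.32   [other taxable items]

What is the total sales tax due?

Antacid chews £11.09: over-the-counter medicine → 7.75% → £0.86
Cold medicine £11.98: over-the-counter medicine → 7.75% → £0.93
Frozen peas £2.96: unprepared food → 7.25% → £0.21
Pizza slice £3.88: prepared food → 8.25% → £0.32
Umbrella £22.32: other taxable items → 5% → £1.12
Total tax = £0.86 + £0.93 + £0.21 + £0.32 + £1.12 = £3.44

£3.44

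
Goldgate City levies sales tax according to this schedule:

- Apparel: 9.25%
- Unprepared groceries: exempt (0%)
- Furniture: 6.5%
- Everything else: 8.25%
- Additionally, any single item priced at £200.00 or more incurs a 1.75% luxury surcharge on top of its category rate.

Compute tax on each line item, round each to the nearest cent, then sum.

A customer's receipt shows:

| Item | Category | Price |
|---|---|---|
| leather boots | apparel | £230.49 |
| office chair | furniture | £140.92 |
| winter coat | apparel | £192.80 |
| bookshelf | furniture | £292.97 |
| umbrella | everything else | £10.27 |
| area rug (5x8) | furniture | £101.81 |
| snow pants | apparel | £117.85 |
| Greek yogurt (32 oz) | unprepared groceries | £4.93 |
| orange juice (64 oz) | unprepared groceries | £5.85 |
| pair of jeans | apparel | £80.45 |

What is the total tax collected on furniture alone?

Office chair £140.92: furniture → 6.5% → £9.16
Bookshelf £292.97: furniture → 6.5% + 1.75% surcharge = 8.25% → £24.17
Area rug (5x8) £101.81: furniture → 6.5% → £6.62
Tax on furniture = £9.16 + £24.17 + £6.62 = £39.95

£39.95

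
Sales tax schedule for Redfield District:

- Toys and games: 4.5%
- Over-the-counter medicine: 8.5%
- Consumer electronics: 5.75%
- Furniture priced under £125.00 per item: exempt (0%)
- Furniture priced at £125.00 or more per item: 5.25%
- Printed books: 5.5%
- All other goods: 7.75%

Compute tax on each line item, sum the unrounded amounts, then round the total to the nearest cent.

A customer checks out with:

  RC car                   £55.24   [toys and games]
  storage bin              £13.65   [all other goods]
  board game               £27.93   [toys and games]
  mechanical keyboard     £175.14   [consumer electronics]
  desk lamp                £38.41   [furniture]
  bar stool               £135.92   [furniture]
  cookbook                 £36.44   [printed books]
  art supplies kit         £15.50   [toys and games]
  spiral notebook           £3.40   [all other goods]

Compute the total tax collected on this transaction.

RC car £55.24: toys and games → 4.5% → £2.4858
Storage bin £13.65: all other goods → 7.75% → £1.057875
Board game £27.93: toys and games → 4.5% → £1.25685
Mechanical keyboard £175.14: consumer electronics → 5.75% → £10.07055
Desk lamp £38.41: furniture, under £125.00 → 0% → £0.00
Bar stool £135.92: furniture, £125.00 or more → 5.25% → £7.1358
Cookbook £36.44: printed books → 5.5% → £2.0042
Art supplies kit £15.50: toys and games → 4.5% → £0.6975
Spiral notebook £3.40: all other goods → 7.75% → £0.2635
Unrounded tax sum = £24.972075 → £24.97

£24.97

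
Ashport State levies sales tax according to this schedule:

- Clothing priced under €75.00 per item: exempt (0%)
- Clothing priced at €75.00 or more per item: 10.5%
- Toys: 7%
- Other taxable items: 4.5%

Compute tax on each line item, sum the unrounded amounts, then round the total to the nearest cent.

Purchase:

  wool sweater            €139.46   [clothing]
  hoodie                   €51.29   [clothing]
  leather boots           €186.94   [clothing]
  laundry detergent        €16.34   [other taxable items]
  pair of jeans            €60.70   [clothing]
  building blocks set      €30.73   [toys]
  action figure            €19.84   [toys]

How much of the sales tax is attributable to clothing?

Wool sweater €139.46: clothing, €75.00 or more → 10.5% → €14.6433
Hoodie €51.29: clothing, under €75.00 → 0% → €0.00
Leather boots €186.94: clothing, €75.00 or more → 10.5% → €19.6287
Pair of jeans €60.70: clothing, under €75.00 → 0% → €0.00
Tax on clothing: unrounded sum = €34.272 → €34.27

€34.27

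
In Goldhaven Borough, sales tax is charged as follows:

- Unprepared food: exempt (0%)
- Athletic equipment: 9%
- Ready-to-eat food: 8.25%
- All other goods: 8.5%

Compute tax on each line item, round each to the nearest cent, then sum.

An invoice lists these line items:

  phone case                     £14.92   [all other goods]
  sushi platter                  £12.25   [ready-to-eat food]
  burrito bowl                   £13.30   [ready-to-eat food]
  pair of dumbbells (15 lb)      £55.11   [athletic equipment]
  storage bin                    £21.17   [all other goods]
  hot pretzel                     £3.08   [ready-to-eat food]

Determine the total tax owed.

Phone case £14.92: all other goods → 8.5% → £1.27
Sushi platter £12.25: ready-to-eat food → 8.25% → £1.01
Burrito bowl £13.30: ready-to-eat food → 8.25% → £1.10
Pair of dumbbells (15 lb) £55.11: athletic equipment → 9% → £4.96
Storage bin £21.17: all other goods → 8.5% → £1.80
Hot pretzel £3.08: ready-to-eat food → 8.25% → £0.25
Total tax = £1.27 + £1.01 + £1.10 + £4.96 + £1.80 + £0.25 = £10.39

£10.39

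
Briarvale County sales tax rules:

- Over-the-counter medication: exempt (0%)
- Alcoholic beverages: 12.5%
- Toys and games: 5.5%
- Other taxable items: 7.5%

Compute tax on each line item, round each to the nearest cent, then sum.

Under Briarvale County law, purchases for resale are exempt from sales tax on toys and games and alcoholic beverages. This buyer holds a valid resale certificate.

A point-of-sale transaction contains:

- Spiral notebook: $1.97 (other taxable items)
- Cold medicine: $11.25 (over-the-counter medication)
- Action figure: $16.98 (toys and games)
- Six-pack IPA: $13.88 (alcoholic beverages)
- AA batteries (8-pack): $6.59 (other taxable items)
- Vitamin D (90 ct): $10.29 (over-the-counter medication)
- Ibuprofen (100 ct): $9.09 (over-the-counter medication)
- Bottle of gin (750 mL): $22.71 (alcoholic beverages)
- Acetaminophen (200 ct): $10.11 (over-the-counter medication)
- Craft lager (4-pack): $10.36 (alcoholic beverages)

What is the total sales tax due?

$0.64

Spiral notebook $1.97: other taxable items → 7.5% → $0.15
Cold medicine $11.25: over-the-counter medication → 0% → $0.00
Action figure $16.98: toys and games, buyer-exempt → 0% → $0.00
Six-pack IPA $13.88: alcoholic beverages, buyer-exempt → 0% → $0.00
AA batteries (8-pack) $6.59: other taxable items → 7.5% → $0.49
Vitamin D (90 ct) $10.29: over-the-counter medication → 0% → $0.00
Ibuprofen (100 ct) $9.09: over-the-counter medication → 0% → $0.00
Bottle of gin (750 mL) $22.71: alcoholic beverages, buyer-exempt → 0% → $0.00
Acetaminophen (200 ct) $10.11: over-the-counter medication → 0% → $0.00
Craft lager (4-pack) $10.36: alcoholic beverages, buyer-exempt → 0% → $0.00
Total tax = $0.15 + $0.49 = $0.64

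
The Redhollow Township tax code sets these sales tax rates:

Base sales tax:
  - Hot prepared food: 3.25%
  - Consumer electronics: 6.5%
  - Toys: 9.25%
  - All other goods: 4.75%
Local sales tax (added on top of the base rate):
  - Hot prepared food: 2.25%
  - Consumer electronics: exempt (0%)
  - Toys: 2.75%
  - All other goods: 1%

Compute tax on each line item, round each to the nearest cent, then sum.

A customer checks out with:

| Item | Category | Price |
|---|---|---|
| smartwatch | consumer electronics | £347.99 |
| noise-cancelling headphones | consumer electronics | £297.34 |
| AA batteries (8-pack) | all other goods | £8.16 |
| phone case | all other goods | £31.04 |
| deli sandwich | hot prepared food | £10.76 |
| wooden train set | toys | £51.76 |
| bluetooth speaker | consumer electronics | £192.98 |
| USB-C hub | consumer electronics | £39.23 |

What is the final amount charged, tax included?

Smartwatch £347.99: consumer electronics → 6.5% + 0% local = 6.5% → £22.62
Noise-cancelling headphones £297.34: consumer electronics → 6.5% + 0% local = 6.5% → £19.33
AA batteries (8-pack) £8.16: all other goods → 4.75% + 1% local = 5.75% → £0.47
Phone case £31.04: all other goods → 4.75% + 1% local = 5.75% → £1.78
Deli sandwich £10.76: hot prepared food → 3.25% + 2.25% local = 5.5% → £0.59
Wooden train set £51.76: toys → 9.25% + 2.75% local = 12% → £6.21
Bluetooth speaker £192.98: consumer electronics → 6.5% + 0% local = 6.5% → £12.54
USB-C hub £39.23: consumer electronics → 6.5% + 0% local = 6.5% → £2.55
Subtotal = £979.26; tax = £66.09; total due = £1045.35

£1045.35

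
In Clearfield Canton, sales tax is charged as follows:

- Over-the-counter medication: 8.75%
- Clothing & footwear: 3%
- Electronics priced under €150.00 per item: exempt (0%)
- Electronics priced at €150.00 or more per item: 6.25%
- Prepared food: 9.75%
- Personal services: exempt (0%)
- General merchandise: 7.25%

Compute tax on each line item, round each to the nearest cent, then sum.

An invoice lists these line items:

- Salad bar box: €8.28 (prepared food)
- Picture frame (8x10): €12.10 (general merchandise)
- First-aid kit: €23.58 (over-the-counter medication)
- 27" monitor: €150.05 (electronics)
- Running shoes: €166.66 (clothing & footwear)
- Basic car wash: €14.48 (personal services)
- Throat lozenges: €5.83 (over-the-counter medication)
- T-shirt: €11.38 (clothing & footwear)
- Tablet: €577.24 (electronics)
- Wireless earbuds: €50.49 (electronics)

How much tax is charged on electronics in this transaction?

€45.46

27" monitor €150.05: electronics, €150.00 or more → 6.25% → €9.38
Tablet €577.24: electronics, €150.00 or more → 6.25% → €36.08
Wireless earbuds €50.49: electronics, under €150.00 → 0% → €0.00
Tax on electronics = €9.38 + €36.08 + €0.00 = €45.46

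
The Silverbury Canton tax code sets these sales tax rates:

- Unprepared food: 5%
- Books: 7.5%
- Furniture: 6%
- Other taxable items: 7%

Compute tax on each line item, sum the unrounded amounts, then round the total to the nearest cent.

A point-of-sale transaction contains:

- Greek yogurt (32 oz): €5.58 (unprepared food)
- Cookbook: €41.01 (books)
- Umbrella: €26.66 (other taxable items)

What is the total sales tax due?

€5.22

Greek yogurt (32 oz) €5.58: unprepared food → 5% → €0.279
Cookbook €41.01: books → 7.5% → €3.07575
Umbrella €26.66: other taxable items → 7% → €1.8662
Unrounded tax sum = €5.22095 → €5.22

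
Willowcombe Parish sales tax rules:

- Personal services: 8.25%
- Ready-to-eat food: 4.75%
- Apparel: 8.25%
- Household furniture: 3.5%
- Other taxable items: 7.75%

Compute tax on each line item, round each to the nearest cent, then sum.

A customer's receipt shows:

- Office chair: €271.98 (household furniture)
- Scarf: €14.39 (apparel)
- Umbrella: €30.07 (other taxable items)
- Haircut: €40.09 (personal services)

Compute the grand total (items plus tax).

Office chair €271.98: household furniture → 3.5% → €9.52
Scarf €14.39: apparel → 8.25% → €1.19
Umbrella €30.07: other taxable items → 7.75% → €2.33
Haircut €40.09: personal services → 8.25% → €3.31
Subtotal = €356.53; tax = €16.35; total due = €372.88

€372.88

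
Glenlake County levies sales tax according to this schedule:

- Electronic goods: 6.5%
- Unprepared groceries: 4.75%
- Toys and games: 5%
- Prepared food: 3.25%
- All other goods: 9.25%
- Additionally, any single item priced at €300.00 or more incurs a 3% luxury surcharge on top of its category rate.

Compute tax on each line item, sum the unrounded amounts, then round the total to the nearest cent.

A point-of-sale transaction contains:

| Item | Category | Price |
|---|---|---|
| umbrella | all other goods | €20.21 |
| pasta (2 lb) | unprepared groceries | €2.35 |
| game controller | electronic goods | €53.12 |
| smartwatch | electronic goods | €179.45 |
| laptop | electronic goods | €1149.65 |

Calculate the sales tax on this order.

€126.31

Umbrella €20.21: all other goods → 9.25% → €1.869425
Pasta (2 lb) €2.35: unprepared groceries → 4.75% → €0.111625
Game controller €53.12: electronic goods → 6.5% → €3.4528
Smartwatch €179.45: electronic goods → 6.5% → €11.66425
Laptop €1149.65: electronic goods → 6.5% + 3% surcharge = 9.5% → €109.21675
Unrounded tax sum = €126.31485 → €126.31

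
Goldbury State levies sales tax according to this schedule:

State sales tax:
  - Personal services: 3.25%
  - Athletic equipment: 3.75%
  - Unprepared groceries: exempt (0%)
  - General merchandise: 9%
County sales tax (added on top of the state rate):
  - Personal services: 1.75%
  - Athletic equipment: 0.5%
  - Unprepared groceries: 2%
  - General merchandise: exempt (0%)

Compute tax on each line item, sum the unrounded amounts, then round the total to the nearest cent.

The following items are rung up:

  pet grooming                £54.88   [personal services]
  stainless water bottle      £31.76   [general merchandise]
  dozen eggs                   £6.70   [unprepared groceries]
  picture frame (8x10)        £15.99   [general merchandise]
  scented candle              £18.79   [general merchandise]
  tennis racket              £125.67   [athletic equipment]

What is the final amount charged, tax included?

£268.00

Pet grooming £54.88: personal services → 3.25% + 1.75% county = 5% → £2.744
Stainless water bottle £31.76: general merchandise → 9% + 0% county = 9% → £2.8584
Dozen eggs £6.70: unprepared groceries → 0% + 2% county = 2% → £0.134
Picture frame (8x10) £15.99: general merchandise → 9% + 0% county = 9% → £1.4391
Scented candle £18.79: general merchandise → 9% + 0% county = 9% → £1.6911
Tennis racket £125.67: athletic equipment → 3.75% + 0.5% county = 4.25% → £5.340975
Subtotal = £253.79; unrounded tax = £14.207575 → £14.21; total due = £268.00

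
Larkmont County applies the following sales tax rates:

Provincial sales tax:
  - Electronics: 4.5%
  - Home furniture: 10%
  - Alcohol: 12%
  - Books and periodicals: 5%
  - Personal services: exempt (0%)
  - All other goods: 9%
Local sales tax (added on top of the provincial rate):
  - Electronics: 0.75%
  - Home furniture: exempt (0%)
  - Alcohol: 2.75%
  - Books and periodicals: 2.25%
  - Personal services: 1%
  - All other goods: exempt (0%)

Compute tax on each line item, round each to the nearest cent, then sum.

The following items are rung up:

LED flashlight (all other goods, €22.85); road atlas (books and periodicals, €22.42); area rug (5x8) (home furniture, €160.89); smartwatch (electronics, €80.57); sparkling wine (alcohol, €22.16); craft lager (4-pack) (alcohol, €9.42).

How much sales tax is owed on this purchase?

€28.67

LED flashlight €22.85: all other goods → 9% + 0% local = 9% → €2.06
Road atlas €22.42: books and periodicals → 5% + 2.25% local = 7.25% → €1.63
Area rug (5x8) €160.89: home furniture → 10% + 0% local = 10% → €16.09
Smartwatch €80.57: electronics → 4.5% + 0.75% local = 5.25% → €4.23
Sparkling wine €22.16: alcohol → 12% + 2.75% local = 14.75% → €3.27
Craft lager (4-pack) €9.42: alcohol → 12% + 2.75% local = 14.75% → €1.39
Total tax = €2.06 + €1.63 + €16.09 + €4.23 + €3.27 + €1.39 = €28.67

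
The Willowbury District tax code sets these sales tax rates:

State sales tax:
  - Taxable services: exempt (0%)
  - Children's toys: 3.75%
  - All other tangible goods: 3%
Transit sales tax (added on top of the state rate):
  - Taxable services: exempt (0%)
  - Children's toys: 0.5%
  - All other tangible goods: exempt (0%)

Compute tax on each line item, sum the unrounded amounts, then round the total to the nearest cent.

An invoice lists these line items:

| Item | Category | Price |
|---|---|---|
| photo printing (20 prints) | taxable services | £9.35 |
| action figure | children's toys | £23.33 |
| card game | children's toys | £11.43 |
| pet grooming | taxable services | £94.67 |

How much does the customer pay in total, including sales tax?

£140.26

Photo printing (20 prints) £9.35: taxable services → 0% + 0% transit = 0% → £0.00
Action figure £23.33: children's toys → 3.75% + 0.5% transit = 4.25% → £0.991525
Card game £11.43: children's toys → 3.75% + 0.5% transit = 4.25% → £0.485775
Pet grooming £94.67: taxable services → 0% + 0% transit = 0% → £0.00
Subtotal = £138.78; unrounded tax = £1.4773 → £1.48; total due = £140.26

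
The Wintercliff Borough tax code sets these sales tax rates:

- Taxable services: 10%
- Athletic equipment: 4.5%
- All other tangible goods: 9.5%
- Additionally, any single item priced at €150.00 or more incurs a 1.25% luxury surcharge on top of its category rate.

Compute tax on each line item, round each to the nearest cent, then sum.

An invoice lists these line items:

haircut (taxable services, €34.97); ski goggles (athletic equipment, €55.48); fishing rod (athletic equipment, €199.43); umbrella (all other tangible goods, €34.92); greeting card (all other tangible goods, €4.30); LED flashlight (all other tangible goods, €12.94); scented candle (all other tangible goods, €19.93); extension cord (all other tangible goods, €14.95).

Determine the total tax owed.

€25.74

Haircut €34.97: taxable services → 10% → €3.50
Ski goggles €55.48: athletic equipment → 4.5% → €2.50
Fishing rod €199.43: athletic equipment → 4.5% + 1.25% surcharge = 5.75% → €11.47
Umbrella €34.92: all other tangible goods → 9.5% → €3.32
Greeting card €4.30: all other tangible goods → 9.5% → €0.41
LED flashlight €12.94: all other tangible goods → 9.5% → €1.23
Scented candle €19.93: all other tangible goods → 9.5% → €1.89
Extension cord €14.95: all other tangible goods → 9.5% → €1.42
Total tax = €3.50 + €2.50 + €11.47 + €3.32 + €0.41 + €1.23 + €1.89 + €1.42 = €25.74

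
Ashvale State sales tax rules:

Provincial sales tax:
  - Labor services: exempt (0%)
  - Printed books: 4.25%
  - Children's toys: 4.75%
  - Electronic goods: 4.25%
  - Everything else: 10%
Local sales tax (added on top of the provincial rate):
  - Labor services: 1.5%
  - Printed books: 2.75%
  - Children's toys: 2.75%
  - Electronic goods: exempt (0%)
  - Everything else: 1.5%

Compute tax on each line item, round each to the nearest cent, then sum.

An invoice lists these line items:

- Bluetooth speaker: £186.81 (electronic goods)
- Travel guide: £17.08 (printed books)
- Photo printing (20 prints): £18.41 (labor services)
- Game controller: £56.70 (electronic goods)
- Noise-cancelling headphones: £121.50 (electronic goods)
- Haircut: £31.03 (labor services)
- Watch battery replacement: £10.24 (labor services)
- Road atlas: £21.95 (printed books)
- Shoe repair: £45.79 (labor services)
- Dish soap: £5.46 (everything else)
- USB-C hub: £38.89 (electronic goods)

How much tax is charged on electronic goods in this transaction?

£17.16

Bluetooth speaker £186.81: electronic goods → 4.25% + 0% local = 4.25% → £7.94
Game controller £56.70: electronic goods → 4.25% + 0% local = 4.25% → £2.41
Noise-cancelling headphones £121.50: electronic goods → 4.25% + 0% local = 4.25% → £5.16
USB-C hub £38.89: electronic goods → 4.25% + 0% local = 4.25% → £1.65
Tax on electronic goods = £7.94 + £2.41 + £5.16 + £1.65 = £17.16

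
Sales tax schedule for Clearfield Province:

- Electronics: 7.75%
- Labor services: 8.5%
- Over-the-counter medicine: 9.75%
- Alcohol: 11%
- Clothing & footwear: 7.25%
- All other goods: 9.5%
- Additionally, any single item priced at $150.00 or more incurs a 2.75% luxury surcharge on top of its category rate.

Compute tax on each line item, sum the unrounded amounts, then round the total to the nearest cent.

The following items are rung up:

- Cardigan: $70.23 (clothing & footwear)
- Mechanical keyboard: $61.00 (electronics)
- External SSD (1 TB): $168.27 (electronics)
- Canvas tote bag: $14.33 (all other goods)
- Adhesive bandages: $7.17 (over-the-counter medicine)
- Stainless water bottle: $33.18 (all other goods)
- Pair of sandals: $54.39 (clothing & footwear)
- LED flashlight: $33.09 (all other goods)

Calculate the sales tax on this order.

$39.79

Cardigan $70.23: clothing & footwear → 7.25% → $5.091675
Mechanical keyboard $61.00: electronics → 7.75% → $4.7275
External SSD (1 TB) $168.27: electronics → 7.75% + 2.75% surcharge = 10.5% → $17.66835
Canvas tote bag $14.33: all other goods → 9.5% → $1.36135
Adhesive bandages $7.17: over-the-counter medicine → 9.75% → $0.699075
Stainless water bottle $33.18: all other goods → 9.5% → $3.1521
Pair of sandals $54.39: clothing & footwear → 7.25% → $3.943275
LED flashlight $33.09: all other goods → 9.5% → $3.14355
Unrounded tax sum = $39.786875 → $39.79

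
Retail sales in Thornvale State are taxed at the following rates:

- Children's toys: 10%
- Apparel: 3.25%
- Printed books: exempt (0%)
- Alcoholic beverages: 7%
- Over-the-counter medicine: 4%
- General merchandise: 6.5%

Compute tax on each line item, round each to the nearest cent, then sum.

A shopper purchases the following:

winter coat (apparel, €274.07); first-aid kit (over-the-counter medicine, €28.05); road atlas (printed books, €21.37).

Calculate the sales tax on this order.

€10.03

Winter coat €274.07: apparel → 3.25% → €8.91
First-aid kit €28.05: over-the-counter medicine → 4% → €1.12
Road atlas €21.37: printed books → 0% → €0.00
Total tax = €8.91 + €1.12 = €10.03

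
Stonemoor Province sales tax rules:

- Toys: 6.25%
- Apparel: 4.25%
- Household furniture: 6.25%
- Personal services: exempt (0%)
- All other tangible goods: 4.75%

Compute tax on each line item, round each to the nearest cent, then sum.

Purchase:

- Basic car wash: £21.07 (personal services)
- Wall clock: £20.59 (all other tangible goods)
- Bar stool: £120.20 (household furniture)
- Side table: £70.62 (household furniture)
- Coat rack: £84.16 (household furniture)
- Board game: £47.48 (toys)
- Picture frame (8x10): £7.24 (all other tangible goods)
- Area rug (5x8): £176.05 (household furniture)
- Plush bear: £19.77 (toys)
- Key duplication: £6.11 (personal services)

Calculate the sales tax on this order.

£33.71

Basic car wash £21.07: personal services → 0% → £0.00
Wall clock £20.59: all other tangible goods → 4.75% → £0.98
Bar stool £120.20: household furniture → 6.25% → £7.51
Side table £70.62: household furniture → 6.25% → £4.41
Coat rack £84.16: household furniture → 6.25% → £5.26
Board game £47.48: toys → 6.25% → £2.97
Picture frame (8x10) £7.24: all other tangible goods → 4.75% → £0.34
Area rug (5x8) £176.05: household furniture → 6.25% → £11.00
Plush bear £19.77: toys → 6.25% → £1.24
Key duplication £6.11: personal services → 0% → £0.00
Total tax = £0.98 + £7.51 + £4.41 + £5.26 + £2.97 + £0.34 + £11.00 + £1.24 = £33.71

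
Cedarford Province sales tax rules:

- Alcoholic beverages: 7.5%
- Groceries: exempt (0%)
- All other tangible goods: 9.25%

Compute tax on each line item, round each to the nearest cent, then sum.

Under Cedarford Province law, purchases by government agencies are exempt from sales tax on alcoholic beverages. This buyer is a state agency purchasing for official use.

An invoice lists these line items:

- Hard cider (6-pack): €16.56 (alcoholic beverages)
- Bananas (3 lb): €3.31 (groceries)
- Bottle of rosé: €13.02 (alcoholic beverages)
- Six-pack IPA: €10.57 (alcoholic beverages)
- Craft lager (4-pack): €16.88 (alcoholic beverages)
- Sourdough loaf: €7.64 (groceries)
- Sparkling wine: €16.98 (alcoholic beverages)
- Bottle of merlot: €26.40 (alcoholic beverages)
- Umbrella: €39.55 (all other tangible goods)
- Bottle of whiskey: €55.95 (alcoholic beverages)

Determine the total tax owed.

Hard cider (6-pack) €16.56: alcoholic beverages, buyer-exempt → 0% → €0.00
Bananas (3 lb) €3.31: groceries → 0% → €0.00
Bottle of rosé €13.02: alcoholic beverages, buyer-exempt → 0% → €0.00
Six-pack IPA €10.57: alcoholic beverages, buyer-exempt → 0% → €0.00
Craft lager (4-pack) €16.88: alcoholic beverages, buyer-exempt → 0% → €0.00
Sourdough loaf €7.64: groceries → 0% → €0.00
Sparkling wine €16.98: alcoholic beverages, buyer-exempt → 0% → €0.00
Bottle of merlot €26.40: alcoholic beverages, buyer-exempt → 0% → €0.00
Umbrella €39.55: all other tangible goods → 9.25% → €3.66
Bottle of whiskey €55.95: alcoholic beverages, buyer-exempt → 0% → €0.00
Total tax = €3.66

€3.66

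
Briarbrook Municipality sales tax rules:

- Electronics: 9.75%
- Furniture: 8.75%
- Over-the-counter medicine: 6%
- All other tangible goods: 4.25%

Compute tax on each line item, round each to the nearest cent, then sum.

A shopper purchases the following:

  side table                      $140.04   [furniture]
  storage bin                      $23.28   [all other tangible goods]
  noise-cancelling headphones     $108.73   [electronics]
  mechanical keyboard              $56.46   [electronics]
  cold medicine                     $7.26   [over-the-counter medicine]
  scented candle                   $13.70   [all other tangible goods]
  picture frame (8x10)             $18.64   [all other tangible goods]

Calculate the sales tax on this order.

$31.15

Side table $140.04: furniture → 8.75% → $12.25
Storage bin $23.28: all other tangible goods → 4.25% → $0.99
Noise-cancelling headphones $108.73: electronics → 9.75% → $10.60
Mechanical keyboard $56.46: electronics → 9.75% → $5.50
Cold medicine $7.26: over-the-counter medicine → 6% → $0.44
Scented candle $13.70: all other tangible goods → 4.25% → $0.58
Picture frame (8x10) $18.64: all other tangible goods → 4.25% → $0.79
Total tax = $12.25 + $0.99 + $10.60 + $5.50 + $0.44 + $0.58 + $0.79 = $31.15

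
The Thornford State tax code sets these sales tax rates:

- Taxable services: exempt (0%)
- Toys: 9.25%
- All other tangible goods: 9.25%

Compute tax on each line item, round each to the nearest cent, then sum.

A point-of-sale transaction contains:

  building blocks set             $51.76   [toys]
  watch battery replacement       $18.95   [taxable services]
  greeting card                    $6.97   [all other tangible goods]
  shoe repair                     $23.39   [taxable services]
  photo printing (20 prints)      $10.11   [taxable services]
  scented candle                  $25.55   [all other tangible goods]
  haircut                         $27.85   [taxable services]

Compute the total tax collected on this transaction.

Building blocks set $51.76: toys → 9.25% → $4.79
Watch battery replacement $18.95: taxable services → 0% → $0.00
Greeting card $6.97: all other tangible goods → 9.25% → $0.64
Shoe repair $23.39: taxable services → 0% → $0.00
Photo printing (20 prints) $10.11: taxable services → 0% → $0.00
Scented candle $25.55: all other tangible goods → 9.25% → $2.36
Haircut $27.85: taxable services → 0% → $0.00
Total tax = $4.79 + $0.64 + $2.36 = $7.79

$7.79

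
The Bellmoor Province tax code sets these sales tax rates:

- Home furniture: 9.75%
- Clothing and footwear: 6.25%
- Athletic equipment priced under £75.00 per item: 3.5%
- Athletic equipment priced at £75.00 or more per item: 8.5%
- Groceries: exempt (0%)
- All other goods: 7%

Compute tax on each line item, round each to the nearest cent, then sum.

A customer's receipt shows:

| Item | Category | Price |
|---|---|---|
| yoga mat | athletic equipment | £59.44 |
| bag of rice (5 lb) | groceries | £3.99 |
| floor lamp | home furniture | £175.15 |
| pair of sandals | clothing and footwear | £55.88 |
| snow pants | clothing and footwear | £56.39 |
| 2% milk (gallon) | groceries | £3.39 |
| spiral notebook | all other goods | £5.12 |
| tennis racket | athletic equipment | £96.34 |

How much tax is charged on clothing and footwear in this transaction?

£7.01

Pair of sandals £55.88: clothing and footwear → 6.25% → £3.49
Snow pants £56.39: clothing and footwear → 6.25% → £3.52
Tax on clothing and footwear = £3.49 + £3.52 = £7.01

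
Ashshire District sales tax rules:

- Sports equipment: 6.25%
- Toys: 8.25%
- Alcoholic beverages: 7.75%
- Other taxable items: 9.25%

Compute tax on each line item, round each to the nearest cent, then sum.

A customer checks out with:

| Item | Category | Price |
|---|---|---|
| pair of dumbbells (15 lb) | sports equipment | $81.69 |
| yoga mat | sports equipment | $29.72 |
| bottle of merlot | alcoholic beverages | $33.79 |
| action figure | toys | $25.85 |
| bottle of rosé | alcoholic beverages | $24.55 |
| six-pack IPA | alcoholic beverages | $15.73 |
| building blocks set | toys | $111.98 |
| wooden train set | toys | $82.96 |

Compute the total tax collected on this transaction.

Pair of dumbbells (15 lb) $81.69: sports equipment → 6.25% → $5.11
Yoga mat $29.72: sports equipment → 6.25% → $1.86
Bottle of merlot $33.79: alcoholic beverages → 7.75% → $2.62
Action figure $25.85: toys → 8.25% → $2.13
Bottle of rosé $24.55: alcoholic beverages → 7.75% → $1.90
Six-pack IPA $15.73: alcoholic beverages → 7.75% → $1.22
Building blocks set $111.98: toys → 8.25% → $9.24
Wooden train set $82.96: toys → 8.25% → $6.84
Total tax = $5.11 + $1.86 + $2.62 + $2.13 + $1.90 + $1.22 + $9.24 + $6.84 = $30.92

$30.92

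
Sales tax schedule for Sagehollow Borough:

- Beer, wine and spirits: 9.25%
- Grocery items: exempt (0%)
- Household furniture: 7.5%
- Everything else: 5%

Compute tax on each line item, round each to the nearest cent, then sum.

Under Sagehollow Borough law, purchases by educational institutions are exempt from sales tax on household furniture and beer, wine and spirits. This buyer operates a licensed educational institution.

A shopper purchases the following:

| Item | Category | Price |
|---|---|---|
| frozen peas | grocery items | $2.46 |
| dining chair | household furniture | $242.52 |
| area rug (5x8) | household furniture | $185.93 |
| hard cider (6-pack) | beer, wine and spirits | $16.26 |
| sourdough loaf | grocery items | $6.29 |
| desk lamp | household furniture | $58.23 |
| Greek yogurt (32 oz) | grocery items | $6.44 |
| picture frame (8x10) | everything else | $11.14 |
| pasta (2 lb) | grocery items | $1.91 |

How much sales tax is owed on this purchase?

Frozen peas $2.46: grocery items → 0% → $0.00
Dining chair $242.52: household furniture, buyer-exempt → 0% → $0.00
Area rug (5x8) $185.93: household furniture, buyer-exempt → 0% → $0.00
Hard cider (6-pack) $16.26: beer, wine and spirits, buyer-exempt → 0% → $0.00
Sourdough loaf $6.29: grocery items → 0% → $0.00
Desk lamp $58.23: household furniture, buyer-exempt → 0% → $0.00
Greek yogurt (32 oz) $6.44: grocery items → 0% → $0.00
Picture frame (8x10) $11.14: everything else → 5% → $0.56
Pasta (2 lb) $1.91: grocery items → 0% → $0.00
Total tax = $0.56

$0.56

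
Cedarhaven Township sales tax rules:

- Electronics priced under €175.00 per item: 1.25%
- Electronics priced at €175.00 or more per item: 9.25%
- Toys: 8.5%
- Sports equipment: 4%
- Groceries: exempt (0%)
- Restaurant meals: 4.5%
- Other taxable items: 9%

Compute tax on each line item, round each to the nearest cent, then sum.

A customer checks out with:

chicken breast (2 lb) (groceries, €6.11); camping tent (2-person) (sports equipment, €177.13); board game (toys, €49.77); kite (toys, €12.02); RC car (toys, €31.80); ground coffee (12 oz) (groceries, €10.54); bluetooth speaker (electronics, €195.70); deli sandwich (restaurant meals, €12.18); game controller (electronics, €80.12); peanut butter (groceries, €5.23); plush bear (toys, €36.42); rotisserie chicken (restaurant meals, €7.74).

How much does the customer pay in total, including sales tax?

€662.90

Chicken breast (2 lb) €6.11: groceries → 0% → €0.00
Camping tent (2-person) €177.13: sports equipment → 4% → €7.09
Board game €49.77: toys → 8.5% → €4.23
Kite €12.02: toys → 8.5% → €1.02
RC car €31.80: toys → 8.5% → €2.70
Ground coffee (12 oz) €10.54: groceries → 0% → €0.00
Bluetooth speaker €195.70: electronics, €175.00 or more → 9.25% → €18.10
Deli sandwich €12.18: restaurant meals → 4.5% → €0.55
Game controller €80.12: electronics, under €175.00 → 1.25% → €1.00
Peanut butter €5.23: groceries → 0% → €0.00
Plush bear €36.42: toys → 8.5% → €3.10
Rotisserie chicken €7.74: restaurant meals → 4.5% → €0.35
Subtotal = €624.76; tax = €38.14; total due = €662.90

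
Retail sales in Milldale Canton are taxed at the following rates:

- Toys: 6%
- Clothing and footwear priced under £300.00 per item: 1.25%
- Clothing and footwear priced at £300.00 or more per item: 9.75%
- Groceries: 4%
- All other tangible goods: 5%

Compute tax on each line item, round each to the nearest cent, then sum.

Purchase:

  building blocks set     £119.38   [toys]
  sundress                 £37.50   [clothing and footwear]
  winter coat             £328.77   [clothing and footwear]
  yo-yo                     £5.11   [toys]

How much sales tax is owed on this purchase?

Building blocks set £119.38: toys → 6% → £7.16
Sundress £37.50: clothing and footwear, under £300.00 → 1.25% → £0.47
Winter coat £328.77: clothing and footwear, £300.00 or more → 9.75% → £32.06
Yo-yo £5.11: toys → 6% → £0.31
Total tax = £7.16 + £0.47 + £32.06 + £0.31 = £40.00

£40.00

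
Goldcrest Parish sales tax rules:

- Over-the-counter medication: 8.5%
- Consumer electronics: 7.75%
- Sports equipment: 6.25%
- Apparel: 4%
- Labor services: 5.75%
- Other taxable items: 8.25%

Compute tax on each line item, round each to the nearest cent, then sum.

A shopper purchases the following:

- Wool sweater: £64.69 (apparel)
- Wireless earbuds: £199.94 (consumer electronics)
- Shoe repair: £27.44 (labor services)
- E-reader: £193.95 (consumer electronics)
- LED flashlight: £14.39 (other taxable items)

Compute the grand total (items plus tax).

£536.30

Wool sweater £64.69: apparel → 4% → £2.59
Wireless earbuds £199.94: consumer electronics → 7.75% → £15.50
Shoe repair £27.44: labor services → 5.75% → £1.58
E-reader £193.95: consumer electronics → 7.75% → £15.03
LED flashlight £14.39: other taxable items → 8.25% → £1.19
Subtotal = £500.41; tax = £35.89; total due = £536.30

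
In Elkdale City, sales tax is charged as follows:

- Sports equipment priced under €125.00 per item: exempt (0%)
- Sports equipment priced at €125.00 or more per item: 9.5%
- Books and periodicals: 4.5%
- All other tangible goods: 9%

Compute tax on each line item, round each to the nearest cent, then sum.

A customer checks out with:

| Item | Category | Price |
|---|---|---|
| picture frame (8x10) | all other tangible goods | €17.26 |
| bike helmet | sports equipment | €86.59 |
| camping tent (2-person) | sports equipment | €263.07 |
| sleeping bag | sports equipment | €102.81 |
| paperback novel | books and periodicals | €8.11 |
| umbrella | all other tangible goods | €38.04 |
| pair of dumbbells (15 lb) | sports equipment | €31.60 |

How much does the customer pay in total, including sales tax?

Picture frame (8x10) €17.26: all other tangible goods → 9% → €1.55
Bike helmet €86.59: sports equipment, under €125.00 → 0% → €0.00
Camping tent (2-person) €263.07: sports equipment, €125.00 or more → 9.5% → €24.99
Sleeping bag €102.81: sports equipment, under €125.00 → 0% → €0.00
Paperback novel €8.11: books and periodicals → 4.5% → €0.36
Umbrella €38.04: all other tangible goods → 9% → €3.42
Pair of dumbbells (15 lb) €31.60: sports equipment, under €125.00 → 0% → €0.00
Subtotal = €547.48; tax = €30.32; total due = €577.80

€577.80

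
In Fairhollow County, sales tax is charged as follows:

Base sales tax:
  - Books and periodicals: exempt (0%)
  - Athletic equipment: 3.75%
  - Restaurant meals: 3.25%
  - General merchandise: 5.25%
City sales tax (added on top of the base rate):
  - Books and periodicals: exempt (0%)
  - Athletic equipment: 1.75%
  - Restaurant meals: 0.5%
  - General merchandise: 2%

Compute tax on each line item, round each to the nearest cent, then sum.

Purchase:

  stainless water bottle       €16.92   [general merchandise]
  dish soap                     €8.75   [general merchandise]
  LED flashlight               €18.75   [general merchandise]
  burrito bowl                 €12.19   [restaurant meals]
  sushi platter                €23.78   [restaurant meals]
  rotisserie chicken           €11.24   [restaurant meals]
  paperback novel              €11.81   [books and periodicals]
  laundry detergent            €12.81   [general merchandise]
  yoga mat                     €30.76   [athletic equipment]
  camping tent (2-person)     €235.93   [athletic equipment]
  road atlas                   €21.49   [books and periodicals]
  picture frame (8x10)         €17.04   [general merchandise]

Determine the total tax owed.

Stainless water bottle €16.92: general merchandise → 5.25% + 2% city = 7.25% → €1.23
Dish soap €8.75: general merchandise → 5.25% + 2% city = 7.25% → €0.63
LED flashlight €18.75: general merchandise → 5.25% + 2% city = 7.25% → €1.36
Burrito bowl €12.19: restaurant meals → 3.25% + 0.5% city = 3.75% → €0.46
Sushi platter €23.78: restaurant meals → 3.25% + 0.5% city = 3.75% → €0.89
Rotisserie chicken €11.24: restaurant meals → 3.25% + 0.5% city = 3.75% → €0.42
Paperback novel €11.81: books and periodicals → 0% + 0% city = 0% → €0.00
Laundry detergent €12.81: general merchandise → 5.25% + 2% city = 7.25% → €0.93
Yoga mat €30.76: athletic equipment → 3.75% + 1.75% city = 5.5% → €1.69
Camping tent (2-person) €235.93: athletic equipment → 3.75% + 1.75% city = 5.5% → €12.98
Road atlas €21.49: books and periodicals → 0% + 0% city = 0% → €0.00
Picture frame (8x10) €17.04: general merchandise → 5.25% + 2% city = 7.25% → €1.24
Total tax = €1.23 + €0.63 + €1.36 + €0.46 + €0.89 + €0.42 + €0.93 + €1.69 + €12.98 + €1.24 = €21.83

€21.83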